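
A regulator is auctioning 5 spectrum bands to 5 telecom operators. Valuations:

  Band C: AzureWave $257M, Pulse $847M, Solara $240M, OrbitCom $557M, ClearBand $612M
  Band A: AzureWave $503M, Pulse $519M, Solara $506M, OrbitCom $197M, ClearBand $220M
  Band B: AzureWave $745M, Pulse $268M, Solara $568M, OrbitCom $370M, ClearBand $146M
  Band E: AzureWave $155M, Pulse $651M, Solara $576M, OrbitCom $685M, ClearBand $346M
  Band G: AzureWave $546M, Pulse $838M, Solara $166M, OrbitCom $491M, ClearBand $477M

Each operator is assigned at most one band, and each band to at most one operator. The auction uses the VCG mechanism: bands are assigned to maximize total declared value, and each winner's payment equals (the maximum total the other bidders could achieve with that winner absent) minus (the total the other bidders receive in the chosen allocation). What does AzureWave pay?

Efficient allocation: AzureWave→Band B ($745M), Pulse→Band G ($838M), Solara→Band A ($506M), OrbitCom→Band E ($685M), ClearBand→Band C ($612M); total welfare W = $3386M.
AzureWave receives Band B at value $745M, so the others get W − 745 = $2641M.
Without AzureWave: best allocation of the remaining 4 bidders over all 5 bands is Pulse→Band G ($838M), Solara→Band B ($568M), OrbitCom→Band E ($685M), ClearBand→Band C ($612M), total $2703M.
VCG payment = (others' best without AzureWave) − (others' welfare with AzureWave) = 2703 − 2641 = $62M.

AzureWave pays $62M.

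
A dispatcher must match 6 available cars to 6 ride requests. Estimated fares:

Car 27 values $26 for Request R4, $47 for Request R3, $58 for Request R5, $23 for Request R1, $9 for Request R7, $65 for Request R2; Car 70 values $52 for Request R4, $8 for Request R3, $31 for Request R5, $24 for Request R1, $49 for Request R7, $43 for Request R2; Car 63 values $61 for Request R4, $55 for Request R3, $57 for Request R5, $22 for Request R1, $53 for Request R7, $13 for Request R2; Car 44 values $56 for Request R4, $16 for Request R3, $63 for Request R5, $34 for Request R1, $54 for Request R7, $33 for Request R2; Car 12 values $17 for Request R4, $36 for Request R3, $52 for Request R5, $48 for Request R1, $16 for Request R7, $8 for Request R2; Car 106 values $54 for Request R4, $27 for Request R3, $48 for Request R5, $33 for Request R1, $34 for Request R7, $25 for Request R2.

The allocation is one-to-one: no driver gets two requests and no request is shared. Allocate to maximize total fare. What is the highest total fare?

Maximum total: $334

Optimal: Car 27→Request R2 ($65), Car 70→Request R7 ($49), Car 63→Request R3 ($55), Car 44→Request R5 ($63), Car 12→Request R1 ($48), Car 106→Request R4 ($54) — total 65+49+55+63+48+54 = $334.
Max-entry greedy (repeatedly take the single best remaining cell) gives $313, worse by 21.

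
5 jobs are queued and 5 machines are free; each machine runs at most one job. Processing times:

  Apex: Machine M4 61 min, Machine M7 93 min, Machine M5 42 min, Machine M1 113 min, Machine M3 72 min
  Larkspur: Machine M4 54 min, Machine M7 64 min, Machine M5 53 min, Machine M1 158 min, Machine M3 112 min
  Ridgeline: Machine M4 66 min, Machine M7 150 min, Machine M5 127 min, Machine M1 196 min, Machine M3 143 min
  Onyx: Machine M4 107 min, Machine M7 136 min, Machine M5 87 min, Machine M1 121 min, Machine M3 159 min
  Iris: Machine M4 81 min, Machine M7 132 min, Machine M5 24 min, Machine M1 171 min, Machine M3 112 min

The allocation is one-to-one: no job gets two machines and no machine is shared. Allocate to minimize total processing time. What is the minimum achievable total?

Optimal: Apex→Machine M3 (72 min), Larkspur→Machine M7 (64 min), Ridgeline→Machine M4 (66 min), Onyx→Machine M1 (121 min), Iris→Machine M5 (24 min) — total 72+64+66+121+24 = 347 min.
Column-greedy (each machine in turn goes to its cheapest remaining job) gives 435 min, worse by 88.

Min total: 347 min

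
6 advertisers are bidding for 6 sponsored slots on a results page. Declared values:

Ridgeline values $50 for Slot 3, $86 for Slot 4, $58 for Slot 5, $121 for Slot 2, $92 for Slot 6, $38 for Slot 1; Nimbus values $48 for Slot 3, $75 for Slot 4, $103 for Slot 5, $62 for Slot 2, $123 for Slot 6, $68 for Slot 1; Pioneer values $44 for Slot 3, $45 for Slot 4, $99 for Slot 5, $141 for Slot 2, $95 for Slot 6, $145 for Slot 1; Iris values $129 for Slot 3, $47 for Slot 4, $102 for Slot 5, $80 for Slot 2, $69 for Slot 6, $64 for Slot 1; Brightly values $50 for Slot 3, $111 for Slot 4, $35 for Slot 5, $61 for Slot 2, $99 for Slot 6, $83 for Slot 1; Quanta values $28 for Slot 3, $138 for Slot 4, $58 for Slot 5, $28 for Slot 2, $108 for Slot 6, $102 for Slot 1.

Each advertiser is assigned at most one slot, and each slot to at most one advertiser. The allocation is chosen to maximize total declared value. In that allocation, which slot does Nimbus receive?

Nimbus receives Slot 5.

Optimal: Ridgeline→Slot 2 ($121), Nimbus→Slot 5 ($103), Pioneer→Slot 1 ($145), Iris→Slot 3 ($129), Brightly→Slot 6 ($99), Quanta→Slot 4 ($138) — total 121+103+145+129+99+138 = $735.
Max-entry greedy (repeatedly take the single best remaining cell) gives $691, worse by 44.
Every other assignment is strictly worse.
Nimbus's own top slot is Slot 6 ($123), but forcing Nimbus→Slot 6 and reassigning the rest optimally gives only $693 — worse by 42.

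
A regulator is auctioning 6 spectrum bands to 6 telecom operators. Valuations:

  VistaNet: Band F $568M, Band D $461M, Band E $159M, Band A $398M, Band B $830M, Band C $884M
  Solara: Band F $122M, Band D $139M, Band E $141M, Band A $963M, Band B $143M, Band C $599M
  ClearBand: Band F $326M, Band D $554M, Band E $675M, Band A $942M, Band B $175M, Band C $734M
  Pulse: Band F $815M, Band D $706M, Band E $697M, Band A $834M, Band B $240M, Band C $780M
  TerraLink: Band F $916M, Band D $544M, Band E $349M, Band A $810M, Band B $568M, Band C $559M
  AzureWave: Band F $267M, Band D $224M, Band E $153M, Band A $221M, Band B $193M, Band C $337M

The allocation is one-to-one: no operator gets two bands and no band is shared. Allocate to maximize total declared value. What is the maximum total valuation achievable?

Treat this as an assignment problem: match each operator to one band.
Optimal: VistaNet→Band B ($830M), Solara→Band A ($963M), ClearBand→Band E ($675M), Pulse→Band D ($706M), TerraLink→Band F ($916M), AzureWave→Band C ($337M) — total 830+963+675+706+916+337 = $4427M.
Max-entry greedy (repeatedly take the single best remaining cell) gives $4337M, worse by 90.
Next-best assignment: VistaNet→Band B, Solara→Band A, ClearBand→Band E, Pulse→Band C, TerraLink→Band F, AzureWave→Band D = $4388M.
Checked against all permutations: $4427M is optimal.

Max total: $4427M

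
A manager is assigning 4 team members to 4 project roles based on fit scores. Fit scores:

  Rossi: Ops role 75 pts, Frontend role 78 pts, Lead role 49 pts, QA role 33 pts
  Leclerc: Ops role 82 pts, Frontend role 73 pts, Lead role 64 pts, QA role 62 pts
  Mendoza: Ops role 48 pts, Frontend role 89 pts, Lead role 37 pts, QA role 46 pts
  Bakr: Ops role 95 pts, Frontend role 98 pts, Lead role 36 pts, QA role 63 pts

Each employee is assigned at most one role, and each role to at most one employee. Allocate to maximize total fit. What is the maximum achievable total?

Maximum total: 295 pts

Optimal: Rossi→Lead role (49 pts), Leclerc→QA role (62 pts), Mendoza→Frontend role (89 pts), Bakr→Ops role (95 pts) — total 49+62+89+95 = 295 pts.
Max-entry greedy (repeatedly take the single best remaining cell) gives 275 pts, worse by 20.
Next-best assignment: Rossi→Ops role, Leclerc→Lead role, Mendoza→Frontend role, Bakr→QA role = 291 pts.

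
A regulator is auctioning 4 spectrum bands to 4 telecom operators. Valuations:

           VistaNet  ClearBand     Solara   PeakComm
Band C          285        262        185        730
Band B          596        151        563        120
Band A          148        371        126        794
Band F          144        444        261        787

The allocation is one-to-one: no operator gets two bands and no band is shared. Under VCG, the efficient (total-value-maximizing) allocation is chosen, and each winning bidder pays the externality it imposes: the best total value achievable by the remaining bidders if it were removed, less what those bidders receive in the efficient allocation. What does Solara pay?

Efficient allocation: VistaNet→Band C ($285M), ClearBand→Band F ($444M), Solara→Band B ($563M), PeakComm→Band A ($794M); total welfare W = $2086M.
Solara receives Band B at value $563M, so the others get W − 563 = $1523M.
Without Solara: best allocation of the remaining 3 bidders over all 4 bands is VistaNet→Band B ($596M), ClearBand→Band F ($444M), PeakComm→Band A ($794M), total $1834M.
VCG payment = (others' best without Solara) − (others' welfare with Solara) = 1834 − 1523 = $311M.

Solara pays $311M.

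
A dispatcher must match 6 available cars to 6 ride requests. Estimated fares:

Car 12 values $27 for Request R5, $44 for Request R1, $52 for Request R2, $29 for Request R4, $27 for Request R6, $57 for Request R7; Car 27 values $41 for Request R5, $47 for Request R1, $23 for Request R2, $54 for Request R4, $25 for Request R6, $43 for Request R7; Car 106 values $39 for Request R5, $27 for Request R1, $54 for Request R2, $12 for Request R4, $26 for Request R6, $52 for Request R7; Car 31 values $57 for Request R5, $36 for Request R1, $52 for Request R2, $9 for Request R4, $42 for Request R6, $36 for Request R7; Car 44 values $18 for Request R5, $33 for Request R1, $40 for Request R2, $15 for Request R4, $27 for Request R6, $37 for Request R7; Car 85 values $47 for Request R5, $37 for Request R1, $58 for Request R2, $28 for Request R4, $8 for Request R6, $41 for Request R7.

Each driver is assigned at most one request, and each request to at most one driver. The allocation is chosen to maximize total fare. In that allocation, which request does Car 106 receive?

Optimal: Car 12→Request R1 ($44), Car 27→Request R4 ($54), Car 106→Request R7 ($52), Car 31→Request R5 ($57), Car 44→Request R6 ($27), Car 85→Request R2 ($58) — total 44+54+52+57+27+58 = $292.
Row-greedy (each driver in turn takes its best remaining request) gives $263, worse by 29.
Next-best assignment: Car 12→Request R7, Car 27→Request R4, Car 106→Request R2, Car 31→Request R6, Car 44→Request R1, Car 85→Request R5 = $287.
Swapping Car 85↔Car 31 (Car 85→Request R5 $47, Car 31→Request R2 $52) loses 16.
Car 106's own top request is Request R2 ($54), but forcing Car 106→Request R2 and reassigning the rest optimally gives only $287 — worse by 5.

Car 106 receives Request R7.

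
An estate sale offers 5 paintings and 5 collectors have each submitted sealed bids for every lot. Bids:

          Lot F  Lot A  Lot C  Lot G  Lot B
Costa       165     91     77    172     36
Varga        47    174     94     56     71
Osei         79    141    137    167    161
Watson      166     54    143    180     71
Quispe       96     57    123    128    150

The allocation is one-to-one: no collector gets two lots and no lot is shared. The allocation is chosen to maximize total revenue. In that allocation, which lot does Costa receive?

Optimal: Costa→Lot F ($165), Varga→Lot A ($174), Osei→Lot C ($137), Watson→Lot G ($180), Quispe→Lot B ($150) — total 165+174+137+180+150 = $806.
Row-greedy (each collector in turn takes its best remaining lot) gives $796, worse by 10.
Next-best assignment: Costa→Lot F, Varga→Lot A, Osei→Lot B, Watson→Lot G, Quispe→Lot C = $803.
Swapping Watson↔Quispe (Watson→Lot B $71, Quispe→Lot G $128) loses 131.
No other one-to-one assignment exceeds $806.
Costa's own top lot is Lot G ($172), but forcing Costa→Lot G and reassigning the rest optimally gives only $799 — worse by 7.

Costa receives Lot F.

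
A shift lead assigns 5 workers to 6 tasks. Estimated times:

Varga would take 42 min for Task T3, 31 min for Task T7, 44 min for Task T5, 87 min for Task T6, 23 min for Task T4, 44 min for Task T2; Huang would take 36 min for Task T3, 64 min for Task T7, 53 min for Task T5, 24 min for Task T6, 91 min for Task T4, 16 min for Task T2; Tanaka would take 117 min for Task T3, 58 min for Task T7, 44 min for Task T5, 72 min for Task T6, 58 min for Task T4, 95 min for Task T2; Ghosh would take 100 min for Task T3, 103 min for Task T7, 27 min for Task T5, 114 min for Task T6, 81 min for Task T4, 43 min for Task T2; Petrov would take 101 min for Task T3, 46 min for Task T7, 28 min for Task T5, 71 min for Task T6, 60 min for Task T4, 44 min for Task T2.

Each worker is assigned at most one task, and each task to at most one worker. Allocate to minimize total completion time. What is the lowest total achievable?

This is a one-to-one assignment (minimum-cost bipartite matching).
Optimal: Varga→Task T4 (23 min), Huang→Task T6 (24 min), Tanaka→Task T7 (58 min), Ghosh→Task T5 (27 min), Petrov→Task T2 (44 min) — total 23+24+58+27+44 = 176 min.
Min-entry greedy (repeatedly take the single cheapest remaining cell) gives 184 min, worse by 8.
Swapping Petrov↔Huang (Petrov→Task T6 71 min, Huang→Task T2 16 min) adds 19.
No other one-to-one assignment undercuts 176 min.

Minimum total: 176 min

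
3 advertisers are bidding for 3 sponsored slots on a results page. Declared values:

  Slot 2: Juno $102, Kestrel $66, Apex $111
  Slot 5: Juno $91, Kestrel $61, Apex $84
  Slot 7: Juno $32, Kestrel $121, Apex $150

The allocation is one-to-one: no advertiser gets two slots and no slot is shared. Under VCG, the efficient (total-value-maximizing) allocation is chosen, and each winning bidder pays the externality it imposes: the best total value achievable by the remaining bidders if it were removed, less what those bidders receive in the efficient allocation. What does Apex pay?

Apex pays $11.

Efficient allocation: Juno→Slot 5 ($91), Kestrel→Slot 7 ($121), Apex→Slot 2 ($111); total welfare W = $323.
Apex receives Slot 2 at value $111, so the others get W − 111 = $212.
Without Apex: best allocation of the remaining 2 bidders over all 3 slots is Juno→Slot 2 ($102), Kestrel→Slot 7 ($121), total $223.
VCG payment = (others' best without Apex) − (others' welfare with Apex) = 223 − 212 = $11.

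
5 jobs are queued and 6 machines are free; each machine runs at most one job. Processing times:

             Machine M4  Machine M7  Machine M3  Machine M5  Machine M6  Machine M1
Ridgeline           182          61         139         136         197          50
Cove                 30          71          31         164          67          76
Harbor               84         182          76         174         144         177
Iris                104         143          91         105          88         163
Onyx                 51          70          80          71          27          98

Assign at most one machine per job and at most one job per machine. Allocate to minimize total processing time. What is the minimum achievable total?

Min total: 288 min

This is the linear assignment problem.
Optimal: Ridgeline→Machine M1 (50 min), Cove→Machine M4 (30 min), Harbor→Machine M3 (76 min), Iris→Machine M5 (105 min), Onyx→Machine M6 (27 min) — total 50+30+76+105+27 = 288 min.
Column-greedy (each machine in turn goes to its cheapest remaining job) gives 326 min, worse by 38.
Next-best assignment: Ridgeline→Machine M1, Cove→Machine M3, Harbor→Machine M4, Iris→Machine M5, Onyx→Machine M6 = 297 min.
Swapping Iris↔Ridgeline (Iris→Machine M1 163 min, Ridgeline→Machine M5 136 min) adds 144.
Every other assignment is strictly worse.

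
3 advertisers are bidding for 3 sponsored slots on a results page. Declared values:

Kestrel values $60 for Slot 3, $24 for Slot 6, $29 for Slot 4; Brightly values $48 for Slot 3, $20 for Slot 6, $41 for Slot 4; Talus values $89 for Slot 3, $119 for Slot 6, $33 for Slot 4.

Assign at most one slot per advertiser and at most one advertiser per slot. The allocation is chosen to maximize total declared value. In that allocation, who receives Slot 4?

Treat this as an assignment problem: match each advertiser to one slot.
Optimal: Kestrel→Slot 3 ($60), Brightly→Slot 4 ($41), Talus→Slot 6 ($119) — total 60+41+119 = $220.
Swapping Kestrel↔Talus (Kestrel→Slot 6 $24, Talus→Slot 3 $89) loses 66.
Brightly's own top slot is Slot 3 ($48), but forcing Brightly→Slot 3 and reassigning the rest optimally gives only $196 — worse by 24.

Brightly receives Slot 4.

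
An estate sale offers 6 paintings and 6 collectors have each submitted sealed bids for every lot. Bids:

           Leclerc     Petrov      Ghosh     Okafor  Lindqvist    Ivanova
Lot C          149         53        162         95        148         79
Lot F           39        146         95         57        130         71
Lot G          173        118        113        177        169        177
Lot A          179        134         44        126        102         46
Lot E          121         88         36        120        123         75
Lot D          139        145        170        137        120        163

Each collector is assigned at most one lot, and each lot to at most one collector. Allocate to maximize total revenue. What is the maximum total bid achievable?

Max total: $950

Optimal: Leclerc→Lot A ($179), Petrov→Lot F ($146), Ghosh→Lot C ($162), Okafor→Lot G ($177), Lindqvist→Lot E ($123), Ivanova→Lot D ($163) — total 179+146+162+177+123+163 = $950.
Max-entry greedy (repeatedly take the single best remaining cell) gives $895, worse by 55.
Swapping Lindqvist↔Petrov (Lindqvist→Lot F $130, Petrov→Lot E $88) loses 51.
Every other assignment is strictly worse.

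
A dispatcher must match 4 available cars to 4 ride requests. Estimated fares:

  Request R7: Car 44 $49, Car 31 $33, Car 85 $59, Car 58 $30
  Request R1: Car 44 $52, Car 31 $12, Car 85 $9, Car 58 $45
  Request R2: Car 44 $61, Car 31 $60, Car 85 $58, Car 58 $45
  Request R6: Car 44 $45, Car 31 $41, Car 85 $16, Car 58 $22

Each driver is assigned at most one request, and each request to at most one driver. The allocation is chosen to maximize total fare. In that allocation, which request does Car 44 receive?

Car 44 receives Request R6.

Optimal: Car 44→Request R6 ($45), Car 31→Request R2 ($60), Car 85→Request R7 ($59), Car 58→Request R1 ($45) — total 45+60+59+45 = $209.
Car 44's own top request is Request R2 ($61), but forcing Car 44→Request R2 and reassigning the rest optimally gives only $206 — worse by 3.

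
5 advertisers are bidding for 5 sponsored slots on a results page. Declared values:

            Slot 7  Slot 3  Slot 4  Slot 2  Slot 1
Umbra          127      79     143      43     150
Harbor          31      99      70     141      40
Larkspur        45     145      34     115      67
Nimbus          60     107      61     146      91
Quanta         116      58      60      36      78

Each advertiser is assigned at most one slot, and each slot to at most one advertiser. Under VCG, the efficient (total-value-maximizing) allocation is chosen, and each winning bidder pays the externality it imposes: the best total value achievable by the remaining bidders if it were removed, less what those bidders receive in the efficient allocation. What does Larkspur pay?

Larkspur pays $23.

Efficient allocation: Umbra→Slot 4 ($143), Harbor→Slot 2 ($141), Larkspur→Slot 3 ($145), Nimbus→Slot 1 ($91), Quanta→Slot 7 ($116); total welfare W = $636.
Larkspur receives Slot 3 at value $145, so the others get W − 145 = $491.
Without Larkspur: best allocation of the remaining 4 bidders over all 5 slots is Umbra→Slot 1 ($150), Harbor→Slot 2 ($141), Nimbus→Slot 3 ($107), Quanta→Slot 7 ($116), total $514.
VCG payment = (others' best without Larkspur) − (others' welfare with Larkspur) = 514 − 491 = $23.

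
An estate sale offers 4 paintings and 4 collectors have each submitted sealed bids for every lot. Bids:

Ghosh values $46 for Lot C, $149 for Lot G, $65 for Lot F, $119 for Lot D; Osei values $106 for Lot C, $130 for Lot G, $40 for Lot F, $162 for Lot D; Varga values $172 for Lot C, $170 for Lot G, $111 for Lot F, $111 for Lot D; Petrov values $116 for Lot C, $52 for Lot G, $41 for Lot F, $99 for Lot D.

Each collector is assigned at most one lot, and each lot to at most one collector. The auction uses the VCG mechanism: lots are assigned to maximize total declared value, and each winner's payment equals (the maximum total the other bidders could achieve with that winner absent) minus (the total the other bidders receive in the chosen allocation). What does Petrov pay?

Petrov pays $61.

Efficient allocation: Ghosh→Lot G ($149), Osei→Lot D ($162), Varga→Lot F ($111), Petrov→Lot C ($116); total welfare W = $538.
Petrov receives Lot C at value $116, so the others get W − 116 = $422.
Without Petrov: best allocation of the remaining 3 bidders over all 4 lots is Ghosh→Lot G ($149), Osei→Lot D ($162), Varga→Lot C ($172), total $483.
VCG payment = (others' best without Petrov) − (others' welfare with Petrov) = 483 − 422 = $61.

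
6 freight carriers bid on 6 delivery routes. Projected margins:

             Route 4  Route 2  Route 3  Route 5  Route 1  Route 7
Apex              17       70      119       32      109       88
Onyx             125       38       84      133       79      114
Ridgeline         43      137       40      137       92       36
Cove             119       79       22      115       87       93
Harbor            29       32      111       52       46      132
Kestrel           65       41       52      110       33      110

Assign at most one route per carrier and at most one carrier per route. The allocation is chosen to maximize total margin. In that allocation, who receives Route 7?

Optimal: Apex→Route 1 ($109k), Onyx→Route 5 ($133k), Ridgeline→Route 2 ($137k), Cove→Route 4 ($119k), Harbor→Route 3 ($111k), Kestrel→Route 7 ($110k) — total 109+133+137+119+111+110 = $719k.
Swapping Cove↔Onyx (Cove→Route 5 $115k, Onyx→Route 4 $125k) loses 12.
Kestrel's own top route is Route 5 ($110k), but forcing Kestrel→Route 5 and reassigning the rest optimally gives only $710k — worse by 9.

Kestrel receives Route 7.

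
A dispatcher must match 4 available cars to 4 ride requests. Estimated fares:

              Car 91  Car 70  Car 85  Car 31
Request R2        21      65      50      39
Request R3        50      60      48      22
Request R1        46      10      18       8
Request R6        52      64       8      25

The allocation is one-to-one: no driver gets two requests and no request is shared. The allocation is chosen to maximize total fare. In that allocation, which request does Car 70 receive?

Optimal: Car 91→Request R1 ($46), Car 70→Request R6 ($64), Car 85→Request R3 ($48), Car 31→Request R2 ($39) — total 46+64+48+39 = $197.
Row-greedy (each driver in turn takes its best remaining request) gives $173, worse by 24.
Next-best assignment: Car 91→Request R1, Car 70→Request R2, Car 85→Request R3, Car 31→Request R6 = $184.
Checked against all permutations: $197 is optimal.
Car 70's own top request is Request R2 ($65), but forcing Car 70→Request R2 and reassigning the rest optimally gives only $184 — worse by 13.

Car 70 receives Request R6.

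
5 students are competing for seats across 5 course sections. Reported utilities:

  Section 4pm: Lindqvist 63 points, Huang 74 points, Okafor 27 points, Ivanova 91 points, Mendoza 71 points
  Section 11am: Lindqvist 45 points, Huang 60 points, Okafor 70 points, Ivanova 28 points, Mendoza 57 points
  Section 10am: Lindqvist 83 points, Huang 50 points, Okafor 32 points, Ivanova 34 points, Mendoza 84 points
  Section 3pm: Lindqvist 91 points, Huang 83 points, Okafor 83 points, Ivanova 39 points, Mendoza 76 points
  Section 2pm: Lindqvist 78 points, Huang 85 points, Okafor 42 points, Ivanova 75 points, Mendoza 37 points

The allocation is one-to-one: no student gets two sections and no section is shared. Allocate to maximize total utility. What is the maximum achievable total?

Maximum total: 421 points

This is the linear assignment problem.
Optimal: Lindqvist→Section 3pm (91 points), Huang→Section 2pm (85 points), Okafor→Section 11am (70 points), Ivanova→Section 4pm (91 points), Mendoza→Section 10am (84 points) — total 91+85+70+91+84 = 421 points.
Next-best assignment: Lindqvist→Section 2pm, Huang→Section 3pm, Okafor→Section 11am, Ivanova→Section 4pm, Mendoza→Section 10am = 406 points.
Swapping Lindqvist↔Okafor (Lindqvist→Section 11am 45 points, Okafor→Section 3pm 83 points) loses 33.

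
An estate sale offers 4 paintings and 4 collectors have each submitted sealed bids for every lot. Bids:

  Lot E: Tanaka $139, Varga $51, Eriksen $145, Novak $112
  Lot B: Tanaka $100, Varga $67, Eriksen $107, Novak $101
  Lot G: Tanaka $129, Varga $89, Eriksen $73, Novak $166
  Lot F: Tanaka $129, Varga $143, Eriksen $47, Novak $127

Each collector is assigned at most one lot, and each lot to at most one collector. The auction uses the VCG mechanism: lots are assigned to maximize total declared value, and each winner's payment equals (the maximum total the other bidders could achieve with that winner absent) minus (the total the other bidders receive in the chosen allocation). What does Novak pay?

Efficient allocation: Tanaka→Lot E ($139), Varga→Lot F ($143), Eriksen→Lot B ($107), Novak→Lot G ($166); total welfare W = $555.
Novak receives Lot G at value $166, so the others get W − 166 = $389.
Without Novak: best allocation of the remaining 3 bidders over all 4 lots is Tanaka→Lot G ($129), Varga→Lot F ($143), Eriksen→Lot E ($145), total $417.
VCG payment = (others' best without Novak) − (others' welfare with Novak) = 417 − 389 = $28.

Novak pays $28.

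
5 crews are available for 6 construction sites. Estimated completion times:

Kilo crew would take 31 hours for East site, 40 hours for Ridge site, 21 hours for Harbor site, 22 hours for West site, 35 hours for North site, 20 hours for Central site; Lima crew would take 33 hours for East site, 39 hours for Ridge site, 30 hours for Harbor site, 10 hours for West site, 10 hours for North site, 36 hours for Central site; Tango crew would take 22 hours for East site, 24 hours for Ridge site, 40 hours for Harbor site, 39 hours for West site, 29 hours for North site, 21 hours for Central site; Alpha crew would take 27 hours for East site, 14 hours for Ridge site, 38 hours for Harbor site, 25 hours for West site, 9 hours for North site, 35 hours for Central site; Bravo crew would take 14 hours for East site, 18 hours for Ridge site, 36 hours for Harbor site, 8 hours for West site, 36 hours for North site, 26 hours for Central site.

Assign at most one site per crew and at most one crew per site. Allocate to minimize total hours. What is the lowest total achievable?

Minimum total: 74 hours

This is a one-to-one assignment (minimum-cost bipartite matching).
Optimal: Kilo crew→Harbor site (21 hours), Lima crew→North site (10 hours), Tango crew→Central site (21 hours), Alpha crew→Ridge site (14 hours), Bravo crew→West site (8 hours) — total 21+10+21+14+8 = 74 hours.
Column-greedy (each site in turn goes to its cheapest remaining crew) gives 88 hours, worse by 14.
Checked against all permutations: 74 hours is optimal.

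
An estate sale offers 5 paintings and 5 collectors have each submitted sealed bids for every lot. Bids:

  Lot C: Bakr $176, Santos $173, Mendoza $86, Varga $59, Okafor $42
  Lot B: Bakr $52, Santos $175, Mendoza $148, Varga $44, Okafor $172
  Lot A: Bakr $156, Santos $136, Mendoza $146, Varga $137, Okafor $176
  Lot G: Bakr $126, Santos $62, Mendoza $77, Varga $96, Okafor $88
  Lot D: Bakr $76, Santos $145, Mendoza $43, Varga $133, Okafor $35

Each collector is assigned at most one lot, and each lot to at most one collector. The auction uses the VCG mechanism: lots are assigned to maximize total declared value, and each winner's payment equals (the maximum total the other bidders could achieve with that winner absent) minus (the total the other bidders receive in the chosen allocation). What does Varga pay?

Varga pays $22.

Efficient allocation: Bakr→Lot G ($126), Santos→Lot C ($173), Mendoza→Lot B ($148), Varga→Lot D ($133), Okafor→Lot A ($176); total welfare W = $756.
Varga receives Lot D at value $133, so the others get W − 133 = $623.
Without Varga: best allocation of the remaining 4 bidders over all 5 lots is Bakr→Lot C ($176), Santos→Lot D ($145), Mendoza→Lot B ($148), Okafor→Lot A ($176), total $645.
VCG payment = (others' best without Varga) − (others' welfare with Varga) = 645 − 623 = $22.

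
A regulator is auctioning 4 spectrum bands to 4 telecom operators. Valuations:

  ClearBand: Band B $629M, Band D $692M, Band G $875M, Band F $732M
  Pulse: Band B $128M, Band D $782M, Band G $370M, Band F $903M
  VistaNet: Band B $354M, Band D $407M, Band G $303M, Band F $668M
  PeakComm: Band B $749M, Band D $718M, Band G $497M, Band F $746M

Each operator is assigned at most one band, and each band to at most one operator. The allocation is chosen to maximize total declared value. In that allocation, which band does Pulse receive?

Pulse receives Band D.

This is the linear assignment problem.
Optimal: ClearBand→Band G ($875M), Pulse→Band D ($782M), VistaNet→Band F ($668M), PeakComm→Band B ($749M) — total 875+782+668+749 = $3074M.
Every other assignment is strictly worse.
Pulse's own top band is Band F ($903M), but forcing Pulse→Band F and reassigning the rest optimally gives only $2934M — worse by 140.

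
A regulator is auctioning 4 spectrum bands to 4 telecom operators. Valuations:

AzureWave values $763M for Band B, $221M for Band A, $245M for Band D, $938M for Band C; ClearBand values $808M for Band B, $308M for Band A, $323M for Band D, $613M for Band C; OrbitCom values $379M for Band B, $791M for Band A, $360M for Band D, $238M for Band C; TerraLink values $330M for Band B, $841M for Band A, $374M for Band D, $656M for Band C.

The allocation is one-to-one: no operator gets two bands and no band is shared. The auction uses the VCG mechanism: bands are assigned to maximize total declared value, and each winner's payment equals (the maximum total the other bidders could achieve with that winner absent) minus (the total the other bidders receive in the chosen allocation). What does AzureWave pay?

AzureWave pays $246M.

Efficient allocation: AzureWave→Band C ($938M), ClearBand→Band B ($808M), OrbitCom→Band D ($360M), TerraLink→Band A ($841M); total welfare W = $2947M.
AzureWave receives Band C at value $938M, so the others get W − 938 = $2009M.
Without AzureWave: best allocation of the remaining 3 bidders over all 4 bands is ClearBand→Band B ($808M), OrbitCom→Band A ($791M), TerraLink→Band C ($656M), total $2255M.
VCG payment = (others' best without AzureWave) − (others' welfare with AzureWave) = 2255 − 2009 = $246M.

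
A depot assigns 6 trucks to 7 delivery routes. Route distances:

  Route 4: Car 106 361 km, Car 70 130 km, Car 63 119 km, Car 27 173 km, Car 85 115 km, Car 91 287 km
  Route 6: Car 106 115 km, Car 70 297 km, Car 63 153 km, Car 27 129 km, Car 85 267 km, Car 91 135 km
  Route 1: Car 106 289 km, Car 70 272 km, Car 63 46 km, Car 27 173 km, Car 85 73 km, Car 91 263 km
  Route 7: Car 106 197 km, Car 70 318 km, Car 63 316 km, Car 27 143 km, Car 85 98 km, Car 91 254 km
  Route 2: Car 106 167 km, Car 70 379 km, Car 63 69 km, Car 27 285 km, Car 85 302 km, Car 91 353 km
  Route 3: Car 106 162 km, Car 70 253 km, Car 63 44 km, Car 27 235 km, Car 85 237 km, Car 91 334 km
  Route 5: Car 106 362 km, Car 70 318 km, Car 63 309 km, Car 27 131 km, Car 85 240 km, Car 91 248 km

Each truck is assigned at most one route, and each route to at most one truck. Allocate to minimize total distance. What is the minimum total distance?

Minimum total: 680 km

Optimal: Car 106→Route 2 (167 km), Car 70→Route 4 (130 km), Car 63→Route 3 (44 km), Car 27→Route 5 (131 km), Car 85→Route 1 (73 km), Car 91→Route 6 (135 km) — total 167+130+44+131+73+135 = 680 km.
Next-best assignment: Car 106→Route 2, Car 70→Route 4, Car 63→Route 3, Car 27→Route 7, Car 85→Route 1, Car 91→Route 6 = 692 km.
Swapping Car 91↔Car 85 (Car 91→Route 1 263 km, Car 85→Route 6 267 km) adds 322.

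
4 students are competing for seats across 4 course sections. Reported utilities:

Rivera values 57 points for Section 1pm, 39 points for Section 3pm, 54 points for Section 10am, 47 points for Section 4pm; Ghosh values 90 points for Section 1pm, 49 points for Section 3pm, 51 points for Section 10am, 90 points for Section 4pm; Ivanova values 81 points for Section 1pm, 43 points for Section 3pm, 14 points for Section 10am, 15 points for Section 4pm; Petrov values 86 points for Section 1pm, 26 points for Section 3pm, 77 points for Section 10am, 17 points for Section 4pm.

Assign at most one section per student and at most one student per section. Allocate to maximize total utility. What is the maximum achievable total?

Max total: 287 points

Optimal: Rivera→Section 3pm (39 points), Ghosh→Section 4pm (90 points), Ivanova→Section 1pm (81 points), Petrov→Section 10am (77 points) — total 39+90+81+77 = 287 points.
Column-greedy (each section in turn goes to its best remaining student) gives 257 points, worse by 30.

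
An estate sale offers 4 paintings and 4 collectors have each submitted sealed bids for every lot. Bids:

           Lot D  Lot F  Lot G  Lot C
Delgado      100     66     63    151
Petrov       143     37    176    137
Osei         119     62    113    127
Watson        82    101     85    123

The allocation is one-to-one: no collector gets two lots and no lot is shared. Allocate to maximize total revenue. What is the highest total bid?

Max total: $547

Treat this as an assignment problem: match each collector to one lot.
Optimal: Delgado→Lot C ($151), Petrov→Lot G ($176), Osei→Lot D ($119), Watson→Lot F ($101) — total 151+176+119+101 = $547.
Column-greedy (each lot in turn goes to its best remaining collector) gives $508, worse by 39.
Next-best assignment: Delgado→Lot C, Petrov→Lot D, Osei→Lot G, Watson→Lot F = $508.
Swapping Watson↔Delgado (Watson→Lot C $123, Delgado→Lot F $66) loses 63.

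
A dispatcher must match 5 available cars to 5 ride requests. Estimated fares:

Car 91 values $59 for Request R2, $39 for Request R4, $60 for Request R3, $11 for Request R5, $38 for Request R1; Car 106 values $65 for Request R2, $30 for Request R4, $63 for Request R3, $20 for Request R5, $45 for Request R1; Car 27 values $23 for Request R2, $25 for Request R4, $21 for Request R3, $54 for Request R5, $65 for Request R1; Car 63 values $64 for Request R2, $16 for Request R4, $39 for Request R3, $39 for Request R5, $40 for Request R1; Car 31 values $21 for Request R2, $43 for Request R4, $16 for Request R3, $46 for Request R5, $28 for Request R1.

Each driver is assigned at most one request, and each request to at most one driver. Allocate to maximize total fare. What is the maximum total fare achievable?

Max total: $277

Optimal: Car 91→Request R4 ($39), Car 106→Request R3 ($63), Car 27→Request R1 ($65), Car 63→Request R2 ($64), Car 31→Request R5 ($46) — total 39+63+65+64+46 = $277.
Max-entry greedy (repeatedly take the single best remaining cell) gives $252, worse by 25.
Next-best assignment: Car 91→Request R3, Car 106→Request R2, Car 27→Request R1, Car 63→Request R5, Car 31→Request R4 = $272.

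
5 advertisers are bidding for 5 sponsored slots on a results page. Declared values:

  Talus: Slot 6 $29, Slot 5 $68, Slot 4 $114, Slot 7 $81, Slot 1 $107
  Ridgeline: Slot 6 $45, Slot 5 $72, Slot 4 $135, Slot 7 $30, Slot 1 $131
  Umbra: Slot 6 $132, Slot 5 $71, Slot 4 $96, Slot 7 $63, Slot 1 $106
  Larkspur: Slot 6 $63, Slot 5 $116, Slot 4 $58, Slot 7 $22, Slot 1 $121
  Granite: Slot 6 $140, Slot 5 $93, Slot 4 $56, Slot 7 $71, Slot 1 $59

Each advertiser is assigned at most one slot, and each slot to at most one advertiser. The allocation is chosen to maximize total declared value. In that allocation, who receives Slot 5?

Optimal: Talus→Slot 7 ($81), Ridgeline→Slot 4 ($135), Umbra→Slot 1 ($106), Larkspur→Slot 5 ($116), Granite→Slot 6 ($140) — total 81+135+106+116+140 = $578.
Max-entry greedy (repeatedly take the single best remaining cell) gives $548, worse by 30.
Next-best assignment: Talus→Slot 4, Ridgeline→Slot 1, Umbra→Slot 6, Larkspur→Slot 5, Granite→Slot 7 = $564.
Swapping Larkspur↔Umbra (Larkspur→Slot 1 $121, Umbra→Slot 5 $71) loses 30.
Every other assignment is strictly worse.
Larkspur's own top slot is Slot 1 ($121), but forcing Larkspur→Slot 1 and reassigning the rest optimally gives only $562 — worse by 16.

Larkspur receives Slot 5.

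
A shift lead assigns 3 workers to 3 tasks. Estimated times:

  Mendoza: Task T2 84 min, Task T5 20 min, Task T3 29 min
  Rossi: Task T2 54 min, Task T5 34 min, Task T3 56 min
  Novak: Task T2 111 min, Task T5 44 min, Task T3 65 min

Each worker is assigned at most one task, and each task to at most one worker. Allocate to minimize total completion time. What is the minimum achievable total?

This is the linear assignment problem.
Optimal: Mendoza→Task T3 (29 min), Rossi→Task T2 (54 min), Novak→Task T5 (44 min) — total 29+54+44 = 127 min.
No other one-to-one assignment undercuts 127 min.

Min total: 127 min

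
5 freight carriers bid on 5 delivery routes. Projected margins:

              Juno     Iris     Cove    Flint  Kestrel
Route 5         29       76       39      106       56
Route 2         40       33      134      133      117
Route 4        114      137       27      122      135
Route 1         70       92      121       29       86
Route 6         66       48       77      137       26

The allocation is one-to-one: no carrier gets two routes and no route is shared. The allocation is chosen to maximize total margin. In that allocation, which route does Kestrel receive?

Optimal: Juno→Route 4 ($114k), Iris→Route 5 ($76k), Cove→Route 1 ($121k), Flint→Route 6 ($137k), Kestrel→Route 2 ($117k) — total 114+76+121+137+117 = $565k.
Max-entry greedy (repeatedly take the single best remaining cell) gives $523k, worse by 42.
Next-best assignment: Juno→Route 1, Iris→Route 5, Cove→Route 2, Flint→Route 6, Kestrel→Route 4 = $552k.
Swapping Cove↔Flint (Cove→Route 6 $77k, Flint→Route 1 $29k) loses 152.
Checked against all permutations: $565k is optimal.
Kestrel's own top route is Route 4 ($135k), but forcing Kestrel→Route 4 and reassigning the rest optimally gives only $552k — worse by 13.

Kestrel receives Route 2.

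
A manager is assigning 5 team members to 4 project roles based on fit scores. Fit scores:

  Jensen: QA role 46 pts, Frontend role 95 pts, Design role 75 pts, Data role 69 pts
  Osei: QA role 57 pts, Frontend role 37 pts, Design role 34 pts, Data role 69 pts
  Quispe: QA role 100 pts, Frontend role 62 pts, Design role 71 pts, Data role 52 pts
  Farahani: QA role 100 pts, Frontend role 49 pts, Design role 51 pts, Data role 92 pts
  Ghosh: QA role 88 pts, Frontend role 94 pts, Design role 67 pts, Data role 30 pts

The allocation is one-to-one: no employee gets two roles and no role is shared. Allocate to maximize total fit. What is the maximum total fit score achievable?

Max total: 361 pts

Optimal: Quispe→QA role (100 pts), Ghosh→Frontend role (94 pts), Jensen→Design role (75 pts), Farahani→Data role (92 pts) — total 100+94+75+92 = 361 pts.
Next-best assignment: Quispe→QA role, Jensen→Frontend role, Ghosh→Design role, Farahani→Data role = 354 pts.
Every other assignment is strictly worse.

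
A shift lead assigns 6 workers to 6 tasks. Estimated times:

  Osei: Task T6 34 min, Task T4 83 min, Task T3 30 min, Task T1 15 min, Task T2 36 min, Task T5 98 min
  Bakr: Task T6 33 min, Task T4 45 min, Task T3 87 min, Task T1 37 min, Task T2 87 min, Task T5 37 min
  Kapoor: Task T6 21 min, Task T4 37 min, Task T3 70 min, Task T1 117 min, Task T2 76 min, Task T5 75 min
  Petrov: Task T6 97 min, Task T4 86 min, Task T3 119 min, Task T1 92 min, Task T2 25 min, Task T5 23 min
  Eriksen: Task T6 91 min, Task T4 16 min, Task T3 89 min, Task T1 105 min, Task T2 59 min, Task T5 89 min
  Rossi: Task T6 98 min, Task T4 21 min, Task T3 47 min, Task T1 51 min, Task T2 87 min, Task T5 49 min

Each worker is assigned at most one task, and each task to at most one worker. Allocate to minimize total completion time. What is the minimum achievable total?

Optimal: Osei→Task T1 (15 min), Bakr→Task T5 (37 min), Kapoor→Task T6 (21 min), Petrov→Task T2 (25 min), Eriksen→Task T4 (16 min), Rossi→Task T3 (47 min) — total 15+37+21+25+16+47 = 161 min.
Column-greedy (each task in turn goes to its cheapest remaining worker) gives 178 min, worse by 17.
Checked against all permutations: 161 min is optimal.

Minimum total: 161 min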